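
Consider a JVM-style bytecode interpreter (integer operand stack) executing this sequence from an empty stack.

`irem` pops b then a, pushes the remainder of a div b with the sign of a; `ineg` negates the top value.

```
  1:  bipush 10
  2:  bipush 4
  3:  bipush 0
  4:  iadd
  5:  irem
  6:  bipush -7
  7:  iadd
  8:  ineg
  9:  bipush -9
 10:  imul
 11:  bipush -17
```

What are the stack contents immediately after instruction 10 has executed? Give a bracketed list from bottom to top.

bipush 10 : 10
bipush 4  : 10 4
bipush 0  : 10 4 0
iadd      : 10 4
irem      : 2
bipush -7 : 2 -7
iadd      : -5
ineg      : 5
bipush -9 : 5 -9
imul      : -45

[-45]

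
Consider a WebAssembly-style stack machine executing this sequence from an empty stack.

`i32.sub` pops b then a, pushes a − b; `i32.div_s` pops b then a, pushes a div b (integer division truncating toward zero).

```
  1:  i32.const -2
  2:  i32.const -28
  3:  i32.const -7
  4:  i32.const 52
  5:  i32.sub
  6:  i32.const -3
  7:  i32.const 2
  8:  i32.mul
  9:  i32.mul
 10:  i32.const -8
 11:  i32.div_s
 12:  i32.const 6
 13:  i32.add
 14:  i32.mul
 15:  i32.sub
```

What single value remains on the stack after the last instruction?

-1066

i32.const -2  : [-2]
i32.const -28 : [-2, -28]
i32.const -7  : [-2, -28, -7]
i32.const 52  : [-2, -28, -7, 52]
i32.sub       : [-2, -28, -59]
i32.const -3  : [-2, -28, -59, -3]
i32.const 2   : [-2, -28, -59, -3, 2]
i32.mul       : [-2, -28, -59, -6]
i32.mul       : [-2, -28, 354]
i32.const -8  : [-2, -28, 354, -8]
i32.div_s     : [-2, -28, -44]
i32.const 6   : [-2, -28, -44, 6]
i32.add       : [-2, -28, -38]
i32.mul       : [-2, 1064]
i32.sub       : [-1066]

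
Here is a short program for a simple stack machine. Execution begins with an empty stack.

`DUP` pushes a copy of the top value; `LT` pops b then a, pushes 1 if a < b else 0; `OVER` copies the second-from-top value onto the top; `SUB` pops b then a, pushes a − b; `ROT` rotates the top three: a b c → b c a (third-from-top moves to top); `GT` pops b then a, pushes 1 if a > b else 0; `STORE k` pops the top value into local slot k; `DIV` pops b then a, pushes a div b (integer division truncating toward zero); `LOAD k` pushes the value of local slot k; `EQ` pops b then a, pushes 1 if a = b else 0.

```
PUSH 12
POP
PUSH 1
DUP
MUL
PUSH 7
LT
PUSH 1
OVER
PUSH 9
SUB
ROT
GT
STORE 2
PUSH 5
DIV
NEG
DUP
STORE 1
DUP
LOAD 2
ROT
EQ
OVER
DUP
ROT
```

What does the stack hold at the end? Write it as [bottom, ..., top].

PUSH 12 -> 12
POP     -> (empty)
PUSH 1  -> 1
DUP     -> 1 1
MUL     -> 1
PUSH 7  -> 1 7
LT      -> 1
PUSH 1  -> 1 1
OVER    -> 1 1 1
PUSH 9  -> 1 1 1 9
SUB     -> 1 1 -8
ROT     -> 1 -8 1
GT      -> 1 0
STORE 2 -> 1
PUSH 5  -> 1 5
DIV     -> 0
NEG     -> 0
DUP     -> 0 0
STORE 1 -> 0
DUP     -> 0 0
LOAD 2  -> 0 0 0
ROT     -> 0 0 0
EQ      -> 0 1
OVER    -> 0 1 0
DUP     -> 0 1 0 0
ROT     -> 0 0 0 1

[0, 0, 0, 1]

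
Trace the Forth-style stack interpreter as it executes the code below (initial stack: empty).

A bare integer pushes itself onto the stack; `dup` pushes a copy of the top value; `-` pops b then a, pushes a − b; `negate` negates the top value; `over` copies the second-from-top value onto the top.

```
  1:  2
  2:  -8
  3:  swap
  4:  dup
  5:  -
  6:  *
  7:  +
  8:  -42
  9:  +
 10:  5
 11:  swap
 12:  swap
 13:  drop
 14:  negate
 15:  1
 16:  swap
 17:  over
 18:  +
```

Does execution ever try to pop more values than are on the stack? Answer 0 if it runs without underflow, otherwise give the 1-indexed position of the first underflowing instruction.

2    -> 2
-8   -> 2 -8
swap -> -8 2
dup  -> -8 2 2
-    -> -8 0
*    -> 0
+  — needs 2 operands, stack has 1 → underflow

7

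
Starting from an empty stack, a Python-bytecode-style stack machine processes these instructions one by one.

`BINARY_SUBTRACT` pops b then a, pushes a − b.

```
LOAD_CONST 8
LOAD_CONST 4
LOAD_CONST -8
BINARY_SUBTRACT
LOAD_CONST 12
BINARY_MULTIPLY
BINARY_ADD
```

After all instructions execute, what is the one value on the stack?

LOAD_CONST 8    → [8]
LOAD_CONST 4    → [8, 4]
LOAD_CONST -8   → [8, 4, -8]
BINARY_SUBTRACT → [8, 12]
LOAD_CONST 12   → [8, 12, 12]
BINARY_MULTIPLY → [8, 144]
BINARY_ADD      → [152]

152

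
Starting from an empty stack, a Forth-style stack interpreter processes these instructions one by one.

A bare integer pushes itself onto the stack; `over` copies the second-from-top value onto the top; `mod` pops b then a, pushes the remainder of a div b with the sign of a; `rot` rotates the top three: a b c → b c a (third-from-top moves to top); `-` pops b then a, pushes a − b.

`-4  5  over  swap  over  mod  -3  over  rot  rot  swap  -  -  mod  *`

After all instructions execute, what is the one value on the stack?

-4   -> [-4]
5    -> [-4, 5]
over -> [-4, 5, -4]
swap -> [-4, -4, 5]
over -> [-4, -4, 5, -4]
mod  -> [-4, -4, 1]
-3   -> [-4, -4, 1, -3]
over -> [-4, -4, 1, -3, 1]
rot  -> [-4, -4, -3, 1, 1]
rot  -> [-4, -4, 1, 1, -3]
swap -> [-4, -4, 1, -3, 1]
-    -> [-4, -4, 1, -4]
-    -> [-4, -4, 5]
mod  -> [-4, -4]
*    -> [16]

16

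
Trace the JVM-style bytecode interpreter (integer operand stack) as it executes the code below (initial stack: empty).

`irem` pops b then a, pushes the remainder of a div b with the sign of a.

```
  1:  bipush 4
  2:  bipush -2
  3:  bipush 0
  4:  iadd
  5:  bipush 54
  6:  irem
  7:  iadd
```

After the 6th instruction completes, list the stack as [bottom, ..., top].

[4, -2]

bipush 4  → [4]
bipush -2 → [4, -2]
bipush 0  → [4, -2, 0]
iadd      → [4, -2]
bipush 54 → [4, -2, 54]
irem      → [4, -2]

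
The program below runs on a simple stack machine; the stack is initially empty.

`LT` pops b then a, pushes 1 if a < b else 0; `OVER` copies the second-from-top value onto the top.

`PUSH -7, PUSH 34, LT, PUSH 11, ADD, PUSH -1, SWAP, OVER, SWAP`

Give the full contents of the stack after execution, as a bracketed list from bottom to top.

[-1, -1, 12]

PUSH -7 → -7
PUSH 34 → -7 34
LT      → 1
PUSH 11 → 1 11
ADD     → 12
PUSH -1 → 12 -1
SWAP    → -1 12
OVER    → -1 12 -1
SWAP    → -1 -1 12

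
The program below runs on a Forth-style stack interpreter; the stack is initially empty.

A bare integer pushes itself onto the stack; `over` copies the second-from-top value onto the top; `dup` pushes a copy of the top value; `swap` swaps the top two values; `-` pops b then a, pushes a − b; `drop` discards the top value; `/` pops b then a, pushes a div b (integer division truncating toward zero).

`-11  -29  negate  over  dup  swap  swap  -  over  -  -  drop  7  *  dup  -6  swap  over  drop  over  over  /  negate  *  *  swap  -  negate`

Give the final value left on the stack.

-11    → -11
-29    → -11 -29
negate → -11 29
over   → -11 29 -11
dup    → -11 29 -11 -11
swap   → -11 29 -11 -11
swap   → -11 29 -11 -11
-      → -11 29 0
over   → -11 29 0 29
-      → -11 29 -29
-      → -11 58
drop   → -11
7      → -11 7
*      → -77
dup    → -77 -77
-6     → -77 -77 -6
swap   → -77 -6 -77
over   → -77 -6 -77 -6
drop   → -77 -6 -77
over   → -77 -6 -77 -6
over   → -77 -6 -77 -6 -77
/      → -77 -6 -77 0
negate → -77 -6 -77 0
*      → -77 -6 0
*      → -77 0
swap   → 0 -77
-      → 77
negate → -77

-77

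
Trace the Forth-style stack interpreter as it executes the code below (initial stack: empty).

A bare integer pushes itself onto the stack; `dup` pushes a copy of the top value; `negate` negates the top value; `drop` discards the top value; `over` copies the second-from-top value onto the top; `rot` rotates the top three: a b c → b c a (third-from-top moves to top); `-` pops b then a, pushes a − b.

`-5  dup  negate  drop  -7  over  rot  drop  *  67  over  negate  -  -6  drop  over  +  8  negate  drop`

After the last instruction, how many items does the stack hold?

-5      [-5]
dup     [-5, -5]
negate  [-5, 5]
drop    [-5]
-7      [-5, -7]
over    [-5, -7, -5]
rot     [-7, -5, -5]
drop    [-7, -5]
*       [35]
67      [35, 67]
over    [35, 67, 35]
negate  [35, 67, -35]
-       [35, 102]
-6      [35, 102, -6]
drop    [35, 102]
over    [35, 102, 35]
+       [35, 137]
8       [35, 137, 8]
negate  [35, 137, -8]
drop    [35, 137]

2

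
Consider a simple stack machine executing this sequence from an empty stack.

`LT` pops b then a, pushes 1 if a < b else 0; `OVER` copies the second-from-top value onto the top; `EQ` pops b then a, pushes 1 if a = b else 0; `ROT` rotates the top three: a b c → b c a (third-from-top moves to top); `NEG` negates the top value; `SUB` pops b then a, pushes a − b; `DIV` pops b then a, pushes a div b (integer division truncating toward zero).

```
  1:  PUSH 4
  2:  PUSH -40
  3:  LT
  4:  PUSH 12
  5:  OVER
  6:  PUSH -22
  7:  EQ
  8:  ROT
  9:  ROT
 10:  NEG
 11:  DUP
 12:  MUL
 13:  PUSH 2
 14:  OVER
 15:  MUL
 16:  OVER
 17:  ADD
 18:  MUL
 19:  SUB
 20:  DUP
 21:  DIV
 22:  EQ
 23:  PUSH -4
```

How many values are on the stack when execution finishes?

PUSH 4    4
PUSH -40  4 -40
LT        0
PUSH 12   0 12
OVER      0 12 0
PUSH -22  0 12 0 -22
EQ        0 12 0
ROT       12 0 0
ROT       0 0 12
NEG       0 0 -12
DUP       0 0 -12 -12
MUL       0 0 144
PUSH 2    0 0 144 2
OVER      0 0 144 2 144
MUL       0 0 144 288
OVER      0 0 144 288 144
ADD       0 0 144 432
MUL       0 0 62208
SUB       0 -62208
DUP       0 -62208 -62208
DIV       0 1
EQ        0
PUSH -4   0 -4

2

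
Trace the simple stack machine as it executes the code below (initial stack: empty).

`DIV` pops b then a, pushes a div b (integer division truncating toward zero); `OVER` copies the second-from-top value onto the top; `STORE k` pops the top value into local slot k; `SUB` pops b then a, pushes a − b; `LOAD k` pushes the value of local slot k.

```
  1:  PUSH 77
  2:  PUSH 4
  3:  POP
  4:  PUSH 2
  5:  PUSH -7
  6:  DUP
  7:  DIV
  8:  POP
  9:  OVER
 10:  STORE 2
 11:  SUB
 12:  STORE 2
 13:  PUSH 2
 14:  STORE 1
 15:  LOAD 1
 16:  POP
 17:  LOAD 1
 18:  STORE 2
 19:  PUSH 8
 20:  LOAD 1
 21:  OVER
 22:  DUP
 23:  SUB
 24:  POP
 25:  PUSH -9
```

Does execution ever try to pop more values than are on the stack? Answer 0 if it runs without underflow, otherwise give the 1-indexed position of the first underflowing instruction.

PUSH 77 : 77
PUSH 4  : 77 4
POP     : 77
PUSH 2  : 77 2
PUSH -7 : 77 2 -7
DUP     : 77 2 -7 -7
DIV     : 77 2 1
POP     : 77 2
OVER    : 77 2 77
STORE 2 : 77 2
SUB     : 75
STORE 2 : (empty)
PUSH 2  : 2
STORE 1 : (empty)
LOAD 1  : 2
POP     : (empty)
LOAD 1  : 2
STORE 2 : (empty)
PUSH 8  : 8
LOAD 1  : 8 2
OVER    : 8 2 8
DUP     : 8 2 8 8
SUB     : 8 2 0
POP     : 8 2
PUSH -9 : 8 2 -9

0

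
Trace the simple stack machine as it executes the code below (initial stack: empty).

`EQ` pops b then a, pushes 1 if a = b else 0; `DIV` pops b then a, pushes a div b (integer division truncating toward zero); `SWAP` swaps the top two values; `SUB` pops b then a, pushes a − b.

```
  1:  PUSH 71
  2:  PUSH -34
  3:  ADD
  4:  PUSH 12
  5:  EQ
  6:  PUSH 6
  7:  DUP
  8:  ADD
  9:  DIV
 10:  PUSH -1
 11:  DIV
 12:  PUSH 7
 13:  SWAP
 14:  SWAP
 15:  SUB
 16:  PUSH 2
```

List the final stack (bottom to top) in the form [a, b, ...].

PUSH 71   71
PUSH -34  71 -34
ADD       37
PUSH 12   37 12
EQ        0
PUSH 6    0 6
DUP       0 6 6
ADD       0 12
DIV       0
PUSH -1   0 -1
DIV       0
PUSH 7    0 7
SWAP      7 0
SWAP      0 7
SUB       -7
PUSH 2    -7 2

[-7, 2]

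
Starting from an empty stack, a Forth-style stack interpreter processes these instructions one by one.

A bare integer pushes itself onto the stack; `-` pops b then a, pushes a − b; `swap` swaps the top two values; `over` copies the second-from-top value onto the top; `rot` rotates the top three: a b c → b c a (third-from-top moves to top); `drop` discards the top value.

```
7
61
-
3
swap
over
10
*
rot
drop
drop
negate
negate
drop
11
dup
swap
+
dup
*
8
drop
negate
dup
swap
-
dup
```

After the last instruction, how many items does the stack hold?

7      → [7]
61     → [7, 61]
-      → [-54]
3      → [-54, 3]
swap   → [3, -54]
over   → [3, -54, 3]
10     → [3, -54, 3, 10]
*      → [3, -54, 30]
rot    → [-54, 30, 3]
drop   → [-54, 30]
drop   → [-54]
negate → [54]
negate → [-54]
drop   → []
11     → [11]
dup    → [11, 11]
swap   → [11, 11]
+      → [22]
dup    → [22, 22]
*      → [484]
8      → [484, 8]
drop   → [484]
negate → [-484]
dup    → [-484, -484]
swap   → [-484, -484]
-      → [0]
dup    → [0, 0]

2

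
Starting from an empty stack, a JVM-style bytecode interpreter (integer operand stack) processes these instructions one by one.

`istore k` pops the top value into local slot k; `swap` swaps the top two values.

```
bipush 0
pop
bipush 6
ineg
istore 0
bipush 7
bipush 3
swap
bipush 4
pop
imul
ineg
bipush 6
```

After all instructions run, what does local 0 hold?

bipush 0 → 0
pop      → (empty)
bipush 6 → 6
ineg     → -6
istore 0 → (empty)
bipush 7 → 7
bipush 3 → 7 3
swap     → 3 7
bipush 4 → 3 7 4
pop      → 3 7
imul     → 21
ineg     → -21
bipush 6 → -21 6

-6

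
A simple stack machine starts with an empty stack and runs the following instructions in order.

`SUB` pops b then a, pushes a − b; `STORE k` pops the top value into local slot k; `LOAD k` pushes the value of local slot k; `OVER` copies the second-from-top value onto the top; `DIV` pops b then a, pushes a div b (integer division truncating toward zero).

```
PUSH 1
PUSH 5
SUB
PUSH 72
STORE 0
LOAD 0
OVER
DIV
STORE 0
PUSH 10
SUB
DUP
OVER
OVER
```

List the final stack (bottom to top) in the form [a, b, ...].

PUSH 1   1
PUSH 5   1 5
SUB      -4
PUSH 72  -4 72
STORE 0  -4
LOAD 0   -4 72
OVER     -4 72 -4
DIV      -4 -18
STORE 0  -4
PUSH 10  -4 10
SUB      -14
DUP      -14 -14
OVER     -14 -14 -14
OVER     -14 -14 -14 -14

[-14, -14, -14, -14]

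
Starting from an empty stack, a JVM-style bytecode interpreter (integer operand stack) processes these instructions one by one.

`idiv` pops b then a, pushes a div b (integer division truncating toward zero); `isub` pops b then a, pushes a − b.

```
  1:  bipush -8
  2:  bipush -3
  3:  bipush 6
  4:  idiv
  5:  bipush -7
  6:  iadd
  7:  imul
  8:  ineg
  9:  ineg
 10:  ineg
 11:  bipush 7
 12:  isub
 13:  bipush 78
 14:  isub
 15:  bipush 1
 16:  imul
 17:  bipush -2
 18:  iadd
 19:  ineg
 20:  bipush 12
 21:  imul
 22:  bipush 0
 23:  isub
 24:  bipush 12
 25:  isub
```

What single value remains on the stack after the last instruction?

bipush -8 -> -8
bipush -3 -> -8 -3
bipush 6  -> -8 -3 6
idiv      -> -8 0
bipush -7 -> -8 0 -7
iadd      -> -8 -7
imul      -> 56
ineg      -> -56
ineg      -> 56
ineg      -> -56
bipush 7  -> -56 7
isub      -> -63
bipush 78 -> -63 78
isub      -> -141
bipush 1  -> -141 1
imul      -> -141
bipush -2 -> -141 -2
iadd      -> -143
ineg      -> 143
bipush 12 -> 143 12
imul      -> 1716
bipush 0  -> 1716 0
isub      -> 1716
bipush 12 -> 1716 12
isub      -> 1704

1704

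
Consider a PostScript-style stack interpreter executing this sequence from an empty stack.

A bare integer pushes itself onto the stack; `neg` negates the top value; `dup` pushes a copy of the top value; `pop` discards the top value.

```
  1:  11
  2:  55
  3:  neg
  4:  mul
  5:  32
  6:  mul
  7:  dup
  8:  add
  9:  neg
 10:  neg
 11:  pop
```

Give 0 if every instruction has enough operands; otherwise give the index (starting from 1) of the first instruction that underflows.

0

11  : [11]
55  : [11, 55]
neg : [11, -55]
mul : [-605]
32  : [-605, 32]
mul : [-19360]
dup : [-19360, -19360]
add : [-38720]
neg : [38720]
neg : [-38720]
pop : []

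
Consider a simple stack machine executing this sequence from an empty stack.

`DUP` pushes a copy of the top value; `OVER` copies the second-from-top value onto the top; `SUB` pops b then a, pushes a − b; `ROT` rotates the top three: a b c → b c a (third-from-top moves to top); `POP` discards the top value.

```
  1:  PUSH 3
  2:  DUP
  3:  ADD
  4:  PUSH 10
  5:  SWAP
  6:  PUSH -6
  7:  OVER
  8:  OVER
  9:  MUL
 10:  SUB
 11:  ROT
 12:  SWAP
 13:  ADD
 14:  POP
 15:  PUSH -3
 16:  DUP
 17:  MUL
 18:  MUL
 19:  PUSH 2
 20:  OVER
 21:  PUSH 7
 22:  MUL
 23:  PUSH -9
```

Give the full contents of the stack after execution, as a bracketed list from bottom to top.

[54, 2, 378, -9]

PUSH 3  → [3]
DUP     → [3, 3]
ADD     → [6]
PUSH 10 → [6, 10]
SWAP    → [10, 6]
PUSH -6 → [10, 6, -6]
OVER    → [10, 6, -6, 6]
OVER    → [10, 6, -6, 6, -6]
MUL     → [10, 6, -6, -36]
SUB     → [10, 6, 30]
ROT     → [6, 30, 10]
SWAP    → [6, 10, 30]
ADD     → [6, 40]
POP     → [6]
PUSH -3 → [6, -3]
DUP     → [6, -3, -3]
MUL     → [6, 9]
MUL     → [54]
PUSH 2  → [54, 2]
OVER    → [54, 2, 54]
PUSH 7  → [54, 2, 54, 7]
MUL     → [54, 2, 378]
PUSH -9 → [54, 2, 378, -9]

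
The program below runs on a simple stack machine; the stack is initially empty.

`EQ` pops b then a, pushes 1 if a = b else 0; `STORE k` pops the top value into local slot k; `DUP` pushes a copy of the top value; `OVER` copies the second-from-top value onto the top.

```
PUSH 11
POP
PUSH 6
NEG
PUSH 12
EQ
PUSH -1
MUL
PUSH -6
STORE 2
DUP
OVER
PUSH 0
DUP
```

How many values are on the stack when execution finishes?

5

PUSH 11 : [11]
POP     : []
PUSH 6  : [6]
NEG     : [-6]
PUSH 12 : [-6, 12]
EQ      : [0]
PUSH -1 : [0, -1]
MUL     : [0]
PUSH -6 : [0, -6]
STORE 2 : [0]
DUP     : [0, 0]
OVER    : [0, 0, 0]
PUSH 0  : [0, 0, 0, 0]
DUP     : [0, 0, 0, 0, 0]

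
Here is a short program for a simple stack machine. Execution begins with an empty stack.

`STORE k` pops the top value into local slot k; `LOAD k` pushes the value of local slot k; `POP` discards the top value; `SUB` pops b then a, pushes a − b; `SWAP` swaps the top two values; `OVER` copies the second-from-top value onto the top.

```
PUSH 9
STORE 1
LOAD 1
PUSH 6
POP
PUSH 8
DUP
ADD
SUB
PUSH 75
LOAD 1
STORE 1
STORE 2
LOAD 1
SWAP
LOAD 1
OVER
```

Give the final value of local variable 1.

9

PUSH 9   [9]
STORE 1  []
LOAD 1   [9]
PUSH 6   [9, 6]
POP      [9]
PUSH 8   [9, 8]
DUP      [9, 8, 8]
ADD      [9, 16]
SUB      [-7]
PUSH 75  [-7, 75]
LOAD 1   [-7, 75, 9]
STORE 1  [-7, 75]
STORE 2  [-7]
LOAD 1   [-7, 9]
SWAP     [9, -7]
LOAD 1   [9, -7, 9]
OVER     [9, -7, 9, -7]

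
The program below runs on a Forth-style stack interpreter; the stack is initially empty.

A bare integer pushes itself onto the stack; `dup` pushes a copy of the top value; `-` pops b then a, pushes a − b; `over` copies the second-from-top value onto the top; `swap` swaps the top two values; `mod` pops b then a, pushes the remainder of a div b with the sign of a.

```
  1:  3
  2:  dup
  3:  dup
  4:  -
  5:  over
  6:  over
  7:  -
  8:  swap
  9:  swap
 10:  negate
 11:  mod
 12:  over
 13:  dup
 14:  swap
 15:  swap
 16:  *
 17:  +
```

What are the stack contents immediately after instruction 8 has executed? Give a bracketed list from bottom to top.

3    : 3
dup  : 3 3
dup  : 3 3 3
-    : 3 0
over : 3 0 3
over : 3 0 3 0
-    : 3 0 3
swap : 3 3 0

[3, 3, 0]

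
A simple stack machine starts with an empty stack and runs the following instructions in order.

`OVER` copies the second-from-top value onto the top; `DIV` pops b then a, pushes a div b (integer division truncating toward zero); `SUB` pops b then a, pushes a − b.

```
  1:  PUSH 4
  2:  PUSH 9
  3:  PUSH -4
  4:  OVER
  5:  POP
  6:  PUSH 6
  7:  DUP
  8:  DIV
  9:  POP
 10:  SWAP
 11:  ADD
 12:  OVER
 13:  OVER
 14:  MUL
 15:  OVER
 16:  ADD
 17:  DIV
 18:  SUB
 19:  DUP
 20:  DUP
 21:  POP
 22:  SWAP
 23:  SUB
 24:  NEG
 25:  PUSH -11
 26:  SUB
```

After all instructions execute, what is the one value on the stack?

PUSH 4   -> [4]
PUSH 9   -> [4, 9]
PUSH -4  -> [4, 9, -4]
OVER     -> [4, 9, -4, 9]
POP      -> [4, 9, -4]
PUSH 6   -> [4, 9, -4, 6]
DUP      -> [4, 9, -4, 6, 6]
DIV      -> [4, 9, -4, 1]
POP      -> [4, 9, -4]
SWAP     -> [4, -4, 9]
ADD      -> [4, 5]
OVER     -> [4, 5, 4]
OVER     -> [4, 5, 4, 5]
MUL      -> [4, 5, 20]
OVER     -> [4, 5, 20, 5]
ADD      -> [4, 5, 25]
DIV      -> [4, 0]
SUB      -> [4]
DUP      -> [4, 4]
DUP      -> [4, 4, 4]
POP      -> [4, 4]
SWAP     -> [4, 4]
SUB      -> [0]
NEG      -> [0]
PUSH -11 -> [0, -11]
SUB      -> [11]

11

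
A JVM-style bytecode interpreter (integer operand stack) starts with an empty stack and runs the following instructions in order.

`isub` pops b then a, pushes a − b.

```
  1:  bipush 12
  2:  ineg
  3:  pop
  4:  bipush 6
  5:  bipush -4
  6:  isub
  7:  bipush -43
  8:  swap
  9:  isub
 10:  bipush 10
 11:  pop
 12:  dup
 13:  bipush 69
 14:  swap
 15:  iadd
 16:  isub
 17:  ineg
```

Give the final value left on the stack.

69

bipush 12   [12]
ineg        [-12]
pop         []
bipush 6    [6]
bipush -4   [6, -4]
isub        [10]
bipush -43  [10, -43]
swap        [-43, 10]
isub        [-53]
bipush 10   [-53, 10]
pop         [-53]
dup         [-53, -53]
bipush 69   [-53, -53, 69]
swap        [-53, 69, -53]
iadd        [-53, 16]
isub        [-69]
ineg        [69]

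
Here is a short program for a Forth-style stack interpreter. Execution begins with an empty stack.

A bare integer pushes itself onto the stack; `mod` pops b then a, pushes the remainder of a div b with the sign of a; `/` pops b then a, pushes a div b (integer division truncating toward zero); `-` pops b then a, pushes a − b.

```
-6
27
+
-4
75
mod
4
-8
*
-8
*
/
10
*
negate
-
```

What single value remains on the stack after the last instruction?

21

-6     → [-6]
27     → [-6, 27]
+      → [21]
-4     → [21, -4]
75     → [21, -4, 75]
mod    → [21, -4]
4      → [21, -4, 4]
-8     → [21, -4, 4, -8]
*      → [21, -4, -32]
-8     → [21, -4, -32, -8]
*      → [21, -4, 256]
/      → [21, 0]
10     → [21, 0, 10]
*      → [21, 0]
negate → [21, 0]
-      → [21]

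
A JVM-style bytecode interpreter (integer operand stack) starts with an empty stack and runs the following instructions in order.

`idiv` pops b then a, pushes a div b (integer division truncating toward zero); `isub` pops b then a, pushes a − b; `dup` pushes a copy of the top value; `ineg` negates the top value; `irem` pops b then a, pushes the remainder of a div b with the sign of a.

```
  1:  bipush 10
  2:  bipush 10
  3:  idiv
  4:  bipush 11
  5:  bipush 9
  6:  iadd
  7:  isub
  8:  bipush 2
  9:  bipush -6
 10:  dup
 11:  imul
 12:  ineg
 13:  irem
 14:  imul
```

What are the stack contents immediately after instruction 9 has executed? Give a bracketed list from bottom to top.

bipush 10  10
bipush 10  10 10
idiv       1
bipush 11  1 11
bipush 9   1 11 9
iadd       1 20
isub       -19
bipush 2   -19 2
bipush -6  -19 2 -6

[-19, 2, -6]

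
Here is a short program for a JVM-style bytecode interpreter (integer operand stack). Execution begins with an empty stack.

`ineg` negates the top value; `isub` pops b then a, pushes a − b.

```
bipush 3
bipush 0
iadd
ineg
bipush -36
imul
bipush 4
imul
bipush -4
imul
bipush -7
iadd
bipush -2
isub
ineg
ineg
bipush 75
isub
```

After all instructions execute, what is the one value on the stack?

bipush 3   -> [3]
bipush 0   -> [3, 0]
iadd       -> [3]
ineg       -> [-3]
bipush -36 -> [-3, -36]
imul       -> [108]
bipush 4   -> [108, 4]
imul       -> [432]
bipush -4  -> [432, -4]
imul       -> [-1728]
bipush -7  -> [-1728, -7]
iadd       -> [-1735]
bipush -2  -> [-1735, -2]
isub       -> [-1733]
ineg       -> [1733]
ineg       -> [-1733]
bipush 75  -> [-1733, 75]
isub       -> [-1808]

-1808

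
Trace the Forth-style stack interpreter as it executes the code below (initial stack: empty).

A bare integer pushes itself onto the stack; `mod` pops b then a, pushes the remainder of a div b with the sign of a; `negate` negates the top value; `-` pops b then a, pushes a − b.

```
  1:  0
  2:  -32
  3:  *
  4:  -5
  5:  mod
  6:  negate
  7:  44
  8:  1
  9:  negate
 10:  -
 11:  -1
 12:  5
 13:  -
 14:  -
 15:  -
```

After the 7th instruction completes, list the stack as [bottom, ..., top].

0      → [0]
-32    → [0, -32]
*      → [0]
-5     → [0, -5]
mod    → [0]
negate → [0]
44     → [0, 44]

[0, 44]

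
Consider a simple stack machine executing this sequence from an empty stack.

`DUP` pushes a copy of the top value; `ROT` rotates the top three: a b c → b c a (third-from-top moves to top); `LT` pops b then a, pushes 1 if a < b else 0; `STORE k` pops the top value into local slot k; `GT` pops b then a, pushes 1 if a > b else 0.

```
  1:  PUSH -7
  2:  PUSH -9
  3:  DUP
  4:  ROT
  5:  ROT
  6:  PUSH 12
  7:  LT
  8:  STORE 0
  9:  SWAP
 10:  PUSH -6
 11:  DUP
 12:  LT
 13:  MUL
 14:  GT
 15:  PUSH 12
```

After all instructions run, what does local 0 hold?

PUSH -7 -> [-7]
PUSH -9 -> [-7, -9]
DUP     -> [-7, -9, -9]
ROT     -> [-9, -9, -7]
ROT     -> [-9, -7, -9]
PUSH 12 -> [-9, -7, -9, 12]
LT      -> [-9, -7, 1]
STORE 0 -> [-9, -7]
SWAP    -> [-7, -9]
PUSH -6 -> [-7, -9, -6]
DUP     -> [-7, -9, -6, -6]
LT      -> [-7, -9, 0]
MUL     -> [-7, 0]
GT      -> [0]
PUSH 12 -> [0, 12]

1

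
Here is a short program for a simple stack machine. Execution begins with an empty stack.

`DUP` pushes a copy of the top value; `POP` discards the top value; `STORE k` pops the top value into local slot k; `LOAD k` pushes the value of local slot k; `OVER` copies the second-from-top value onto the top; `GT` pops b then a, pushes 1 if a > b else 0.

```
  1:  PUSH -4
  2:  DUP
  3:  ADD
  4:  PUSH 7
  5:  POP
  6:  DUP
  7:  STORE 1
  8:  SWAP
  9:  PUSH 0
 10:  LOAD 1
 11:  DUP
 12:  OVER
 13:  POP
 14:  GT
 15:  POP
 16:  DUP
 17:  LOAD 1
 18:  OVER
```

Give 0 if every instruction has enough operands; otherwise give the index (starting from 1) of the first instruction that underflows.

PUSH -4 → [-4]
DUP     → [-4, -4]
ADD     → [-8]
PUSH 7  → [-8, 7]
POP     → [-8]
DUP     → [-8, -8]
STORE 1 → [-8]
SWAP  — needs 2 operands, stack has 1 → underflow

8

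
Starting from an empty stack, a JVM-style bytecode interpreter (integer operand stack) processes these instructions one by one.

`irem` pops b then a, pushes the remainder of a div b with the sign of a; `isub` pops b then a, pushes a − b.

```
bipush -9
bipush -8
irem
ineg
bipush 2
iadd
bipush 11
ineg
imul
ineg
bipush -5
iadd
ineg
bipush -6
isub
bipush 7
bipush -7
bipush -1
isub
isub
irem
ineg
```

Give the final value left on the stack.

9

bipush -9 -> [-9]
bipush -8 -> [-9, -8]
irem      -> [-1]
ineg      -> [1]
bipush 2  -> [1, 2]
iadd      -> [3]
bipush 11 -> [3, 11]
ineg      -> [3, -11]
imul      -> [-33]
ineg      -> [33]
bipush -5 -> [33, -5]
iadd      -> [28]
ineg      -> [-28]
bipush -6 -> [-28, -6]
isub      -> [-22]
bipush 7  -> [-22, 7]
bipush -7 -> [-22, 7, -7]
bipush -1 -> [-22, 7, -7, -1]
isub      -> [-22, 7, -6]
isub      -> [-22, 13]
irem      -> [-9]
ineg      -> [9]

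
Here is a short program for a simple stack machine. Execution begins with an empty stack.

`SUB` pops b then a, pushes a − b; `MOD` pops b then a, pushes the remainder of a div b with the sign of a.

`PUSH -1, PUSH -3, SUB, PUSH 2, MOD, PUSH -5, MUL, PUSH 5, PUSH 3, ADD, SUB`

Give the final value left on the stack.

PUSH -1 : -1
PUSH -3 : -1 -3
SUB     : 2
PUSH 2  : 2 2
MOD     : 0
PUSH -5 : 0 -5
MUL     : 0
PUSH 5  : 0 5
PUSH 3  : 0 5 3
ADD     : 0 8
SUB     : -8

-8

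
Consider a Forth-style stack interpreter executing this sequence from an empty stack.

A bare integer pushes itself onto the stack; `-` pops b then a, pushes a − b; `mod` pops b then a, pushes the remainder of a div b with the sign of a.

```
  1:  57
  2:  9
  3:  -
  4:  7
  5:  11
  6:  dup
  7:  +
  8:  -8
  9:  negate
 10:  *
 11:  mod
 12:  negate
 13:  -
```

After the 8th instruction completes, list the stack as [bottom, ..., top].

[48, 7, 22, -8]

57  → 57
9   → 57 9
-   → 48
7   → 48 7
11  → 48 7 11
dup → 48 7 11 11
+   → 48 7 22
-8  → 48 7 22 -8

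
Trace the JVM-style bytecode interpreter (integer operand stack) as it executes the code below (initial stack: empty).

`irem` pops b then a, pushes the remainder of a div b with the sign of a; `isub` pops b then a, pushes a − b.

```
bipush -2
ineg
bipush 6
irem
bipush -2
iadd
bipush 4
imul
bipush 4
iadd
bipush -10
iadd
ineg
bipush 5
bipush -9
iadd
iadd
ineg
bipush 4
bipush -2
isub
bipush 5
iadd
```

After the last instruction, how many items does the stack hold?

2

bipush -2  -> -2
ineg       -> 2
bipush 6   -> 2 6
irem       -> 2
bipush -2  -> 2 -2
iadd       -> 0
bipush 4   -> 0 4
imul       -> 0
bipush 4   -> 0 4
iadd       -> 4
bipush -10 -> 4 -10
iadd       -> -6
ineg       -> 6
bipush 5   -> 6 5
bipush -9  -> 6 5 -9
iadd       -> 6 -4
iadd       -> 2
ineg       -> -2
bipush 4   -> -2 4
bipush -2  -> -2 4 -2
isub       -> -2 6
bipush 5   -> -2 6 5
iadd       -> -2 11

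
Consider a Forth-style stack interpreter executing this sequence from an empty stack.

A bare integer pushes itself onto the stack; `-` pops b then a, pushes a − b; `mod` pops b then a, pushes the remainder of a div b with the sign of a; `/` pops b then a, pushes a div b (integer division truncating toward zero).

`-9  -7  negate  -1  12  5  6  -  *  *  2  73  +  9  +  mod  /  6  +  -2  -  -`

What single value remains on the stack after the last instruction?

-17

-9     -> [-9]
-7     -> [-9, -7]
negate -> [-9, 7]
-1     -> [-9, 7, -1]
12     -> [-9, 7, -1, 12]
5      -> [-9, 7, -1, 12, 5]
6      -> [-9, 7, -1, 12, 5, 6]
-      -> [-9, 7, -1, 12, -1]
*      -> [-9, 7, -1, -12]
*      -> [-9, 7, 12]
2      -> [-9, 7, 12, 2]
73     -> [-9, 7, 12, 2, 73]
+      -> [-9, 7, 12, 75]
9      -> [-9, 7, 12, 75, 9]
+      -> [-9, 7, 12, 84]
mod    -> [-9, 7, 12]
/      -> [-9, 0]
6      -> [-9, 0, 6]
+      -> [-9, 6]
-2     -> [-9, 6, -2]
-      -> [-9, 8]
-      -> [-17]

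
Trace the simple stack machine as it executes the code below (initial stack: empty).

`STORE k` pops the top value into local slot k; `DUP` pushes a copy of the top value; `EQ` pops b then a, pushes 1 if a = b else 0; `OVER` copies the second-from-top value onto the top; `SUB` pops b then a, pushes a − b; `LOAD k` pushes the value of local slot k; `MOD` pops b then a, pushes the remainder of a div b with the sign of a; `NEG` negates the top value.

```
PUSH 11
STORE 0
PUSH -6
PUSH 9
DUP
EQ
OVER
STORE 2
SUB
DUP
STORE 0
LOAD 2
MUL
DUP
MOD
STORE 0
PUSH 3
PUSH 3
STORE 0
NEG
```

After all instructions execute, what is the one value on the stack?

-3

PUSH 11 → [11]
STORE 0 → []
PUSH -6 → [-6]
PUSH 9  → [-6, 9]
DUP     → [-6, 9, 9]
EQ      → [-6, 1]
OVER    → [-6, 1, -6]
STORE 2 → [-6, 1]
SUB     → [-7]
DUP     → [-7, -7]
STORE 0 → [-7]
LOAD 2  → [-7, -6]
MUL     → [42]
DUP     → [42, 42]
MOD     → [0]
STORE 0 → []
PUSH 3  → [3]
PUSH 3  → [3, 3]
STORE 0 → [3]
NEG     → [-3]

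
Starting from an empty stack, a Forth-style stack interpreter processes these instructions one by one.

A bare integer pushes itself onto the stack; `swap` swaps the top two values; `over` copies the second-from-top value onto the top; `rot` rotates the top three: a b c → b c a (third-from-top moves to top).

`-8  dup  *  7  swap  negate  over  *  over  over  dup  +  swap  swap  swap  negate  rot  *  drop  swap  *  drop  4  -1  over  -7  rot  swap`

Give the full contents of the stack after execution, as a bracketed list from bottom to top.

[4, 4, -1, -7]

-8     → -8
dup    → -8 -8
*      → 64
7      → 64 7
swap   → 7 64
negate → 7 -64
over   → 7 -64 7
*      → 7 -448
over   → 7 -448 7
over   → 7 -448 7 -448
dup    → 7 -448 7 -448 -448
+      → 7 -448 7 -896
swap   → 7 -448 -896 7
swap   → 7 -448 7 -896
swap   → 7 -448 -896 7
negate → 7 -448 -896 -7
rot    → 7 -896 -7 -448
*      → 7 -896 3136
drop   → 7 -896
swap   → -896 7
*      → -6272
drop   → (empty)
4      → 4
-1     → 4 -1
over   → 4 -1 4
-7     → 4 -1 4 -7
rot    → 4 4 -7 -1
swap   → 4 4 -1 -7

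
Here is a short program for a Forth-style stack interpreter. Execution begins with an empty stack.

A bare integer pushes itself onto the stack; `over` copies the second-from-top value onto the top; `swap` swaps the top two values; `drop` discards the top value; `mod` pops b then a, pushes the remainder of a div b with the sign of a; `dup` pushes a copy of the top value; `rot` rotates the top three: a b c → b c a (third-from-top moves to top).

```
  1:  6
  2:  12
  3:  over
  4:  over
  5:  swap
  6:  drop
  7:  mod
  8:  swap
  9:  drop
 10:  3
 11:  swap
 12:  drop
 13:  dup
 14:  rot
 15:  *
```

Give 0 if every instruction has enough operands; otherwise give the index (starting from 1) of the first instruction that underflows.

14

6    : [6]
12   : [6, 12]
over : [6, 12, 6]
over : [6, 12, 6, 12]
swap : [6, 12, 12, 6]
drop : [6, 12, 12]
mod  : [6, 0]
swap : [0, 6]
drop : [0]
3    : [0, 3]
swap : [3, 0]
drop : [3]
dup  : [3, 3]
rot  — needs 3 operands, stack has 2 → underflow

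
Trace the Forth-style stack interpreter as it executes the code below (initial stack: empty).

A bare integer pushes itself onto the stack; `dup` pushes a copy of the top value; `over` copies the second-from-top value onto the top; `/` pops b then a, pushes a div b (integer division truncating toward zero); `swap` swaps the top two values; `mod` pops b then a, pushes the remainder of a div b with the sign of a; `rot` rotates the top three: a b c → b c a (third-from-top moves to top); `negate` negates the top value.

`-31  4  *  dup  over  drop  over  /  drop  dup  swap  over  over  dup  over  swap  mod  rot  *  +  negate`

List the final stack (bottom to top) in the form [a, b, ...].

-31    : [-31]
4      : [-31, 4]
*      : [-124]
dup    : [-124, -124]
over   : [-124, -124, -124]
drop   : [-124, -124]
over   : [-124, -124, -124]
/      : [-124, 1]
drop   : [-124]
dup    : [-124, -124]
swap   : [-124, -124]
over   : [-124, -124, -124]
over   : [-124, -124, -124, -124]
dup    : [-124, -124, -124, -124, -124]
over   : [-124, -124, -124, -124, -124, -124]
swap   : [-124, -124, -124, -124, -124, -124]
mod    : [-124, -124, -124, -124, 0]
rot    : [-124, -124, -124, 0, -124]
*      : [-124, -124, -124, 0]
+      : [-124, -124, -124]
negate : [-124, -124, 124]

[-124, -124, 124]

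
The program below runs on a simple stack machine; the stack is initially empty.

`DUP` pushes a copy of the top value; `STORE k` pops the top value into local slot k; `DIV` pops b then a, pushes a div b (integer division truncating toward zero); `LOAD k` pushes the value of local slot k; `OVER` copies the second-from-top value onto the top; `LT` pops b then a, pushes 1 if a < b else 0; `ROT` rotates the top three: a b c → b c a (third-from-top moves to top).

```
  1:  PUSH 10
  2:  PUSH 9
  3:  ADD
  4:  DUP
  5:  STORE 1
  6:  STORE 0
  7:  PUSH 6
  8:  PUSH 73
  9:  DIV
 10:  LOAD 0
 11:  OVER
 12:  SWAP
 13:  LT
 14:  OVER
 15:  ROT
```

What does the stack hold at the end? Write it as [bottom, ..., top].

[1, 0, 0]

PUSH 10  10
PUSH 9   10 9
ADD      19
DUP      19 19
STORE 1  19
STORE 0  (empty)
PUSH 6   6
PUSH 73  6 73
DIV      0
LOAD 0   0 19
OVER     0 19 0
SWAP     0 0 19
LT       0 1
OVER     0 1 0
ROT      1 0 0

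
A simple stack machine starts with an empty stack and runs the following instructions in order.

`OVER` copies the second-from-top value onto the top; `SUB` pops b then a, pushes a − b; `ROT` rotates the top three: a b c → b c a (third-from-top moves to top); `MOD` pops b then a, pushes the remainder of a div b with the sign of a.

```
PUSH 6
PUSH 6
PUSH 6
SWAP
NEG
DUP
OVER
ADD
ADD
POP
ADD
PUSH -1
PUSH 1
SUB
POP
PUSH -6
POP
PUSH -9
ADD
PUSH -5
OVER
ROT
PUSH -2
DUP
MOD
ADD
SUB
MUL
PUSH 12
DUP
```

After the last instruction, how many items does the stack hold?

3

PUSH 6  → 6
PUSH 6  → 6 6
PUSH 6  → 6 6 6
SWAP    → 6 6 6
NEG     → 6 6 -6
DUP     → 6 6 -6 -6
OVER    → 6 6 -6 -6 -6
ADD     → 6 6 -6 -12
ADD     → 6 6 -18
POP     → 6 6
ADD     → 12
PUSH -1 → 12 -1
PUSH 1  → 12 -1 1
SUB     → 12 -2
POP     → 12
PUSH -6 → 12 -6
POP     → 12
PUSH -9 → 12 -9
ADD     → 3
PUSH -5 → 3 -5
OVER    → 3 -5 3
ROT     → -5 3 3
PUSH -2 → -5 3 3 -2
DUP     → -5 3 3 -2 -2
MOD     → -5 3 3 0
ADD     → -5 3 3
SUB     → -5 0
MUL     → 0
PUSH 12 → 0 12
DUP     → 0 12 12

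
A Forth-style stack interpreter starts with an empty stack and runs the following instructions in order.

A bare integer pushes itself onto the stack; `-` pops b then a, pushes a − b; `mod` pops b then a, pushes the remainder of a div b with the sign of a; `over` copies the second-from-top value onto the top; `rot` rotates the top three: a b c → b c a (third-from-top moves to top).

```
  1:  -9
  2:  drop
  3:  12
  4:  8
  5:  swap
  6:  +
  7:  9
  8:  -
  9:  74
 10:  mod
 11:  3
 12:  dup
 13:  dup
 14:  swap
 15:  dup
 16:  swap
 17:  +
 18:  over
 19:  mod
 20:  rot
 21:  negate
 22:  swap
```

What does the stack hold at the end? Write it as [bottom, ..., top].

-9      -9
drop    (empty)
12      12
8       12 8
swap    8 12
+       20
9       20 9
-       11
74      11 74
mod     11
3       11 3
dup     11 3 3
dup     11 3 3 3
swap    11 3 3 3
dup     11 3 3 3 3
swap    11 3 3 3 3
+       11 3 3 6
over    11 3 3 6 3
mod     11 3 3 0
rot     11 3 0 3
negate  11 3 0 -3
swap    11 3 -3 0

[11, 3, -3, 0]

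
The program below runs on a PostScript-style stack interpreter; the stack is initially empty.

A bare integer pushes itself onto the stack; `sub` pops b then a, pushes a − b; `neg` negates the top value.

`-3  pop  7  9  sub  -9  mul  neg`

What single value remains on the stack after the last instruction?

-18

-3  -> -3
pop -> (empty)
7   -> 7
9   -> 7 9
sub -> -2
-9  -> -2 -9
mul -> 18
neg -> -18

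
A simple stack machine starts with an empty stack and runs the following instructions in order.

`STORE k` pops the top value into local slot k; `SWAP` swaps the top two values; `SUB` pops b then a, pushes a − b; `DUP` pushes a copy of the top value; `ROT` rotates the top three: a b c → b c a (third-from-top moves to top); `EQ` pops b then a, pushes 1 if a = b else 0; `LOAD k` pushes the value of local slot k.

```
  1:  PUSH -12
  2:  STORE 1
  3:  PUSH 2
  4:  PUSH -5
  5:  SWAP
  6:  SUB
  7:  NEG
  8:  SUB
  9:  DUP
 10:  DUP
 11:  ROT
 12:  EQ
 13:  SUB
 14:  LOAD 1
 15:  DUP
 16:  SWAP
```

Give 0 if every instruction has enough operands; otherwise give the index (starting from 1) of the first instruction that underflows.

8

PUSH -12 : [-12]
STORE 1  : []
PUSH 2   : [2]
PUSH -5  : [2, -5]
SWAP     : [-5, 2]
SUB      : [-7]
NEG      : [7]
SUB  — needs 2 operands, stack has 1 → underflow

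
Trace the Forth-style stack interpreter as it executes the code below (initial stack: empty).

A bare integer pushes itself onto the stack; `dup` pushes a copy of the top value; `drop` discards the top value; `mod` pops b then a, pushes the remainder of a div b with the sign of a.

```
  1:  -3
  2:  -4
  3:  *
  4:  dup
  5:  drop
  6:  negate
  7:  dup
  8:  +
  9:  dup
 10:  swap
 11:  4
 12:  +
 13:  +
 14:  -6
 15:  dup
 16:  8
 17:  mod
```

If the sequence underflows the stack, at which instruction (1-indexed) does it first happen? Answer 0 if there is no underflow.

-3     → [-3]
-4     → [-3, -4]
*      → [12]
dup    → [12, 12]
drop   → [12]
negate → [-12]
dup    → [-12, -12]
+      → [-24]
dup    → [-24, -24]
swap   → [-24, -24]
4      → [-24, -24, 4]
+      → [-24, -20]
+      → [-44]
-6     → [-44, -6]
dup    → [-44, -6, -6]
8      → [-44, -6, -6, 8]
mod    → [-44, -6, -6]

0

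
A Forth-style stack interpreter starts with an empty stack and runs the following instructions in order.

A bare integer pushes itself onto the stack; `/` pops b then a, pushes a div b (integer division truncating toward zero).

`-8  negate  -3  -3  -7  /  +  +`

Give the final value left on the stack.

5

-8      -8
negate  8
-3      8 -3
-3      8 -3 -3
-7      8 -3 -3 -7
/       8 -3 0
+       8 -3
+       5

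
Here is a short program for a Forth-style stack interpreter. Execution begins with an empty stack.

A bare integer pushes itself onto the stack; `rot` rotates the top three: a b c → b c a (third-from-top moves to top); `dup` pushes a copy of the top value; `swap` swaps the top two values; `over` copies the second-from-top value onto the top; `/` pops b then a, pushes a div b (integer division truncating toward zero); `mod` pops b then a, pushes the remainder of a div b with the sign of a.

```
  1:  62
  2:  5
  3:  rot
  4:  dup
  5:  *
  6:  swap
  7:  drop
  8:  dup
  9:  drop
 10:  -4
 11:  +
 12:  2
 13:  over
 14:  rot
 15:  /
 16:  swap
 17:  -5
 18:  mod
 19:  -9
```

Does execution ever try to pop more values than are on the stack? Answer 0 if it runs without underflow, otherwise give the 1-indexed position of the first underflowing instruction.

3

62  [62]
5   [62, 5]
rot  — needs 3 operands, stack has 2 → underflow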